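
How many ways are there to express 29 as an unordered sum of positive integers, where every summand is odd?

256

Systematic enumeration (by largest part, then next-largest, …) yields 256.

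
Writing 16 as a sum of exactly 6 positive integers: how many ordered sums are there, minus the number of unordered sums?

Ordered (compositions into 6 parts): C(15,5) = 3003.
Unordered (partitions into 6 parts): 35.
Difference: 3003 − 35 = 2968.

2968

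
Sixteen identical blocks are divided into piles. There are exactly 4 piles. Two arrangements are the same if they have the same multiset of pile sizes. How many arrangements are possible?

34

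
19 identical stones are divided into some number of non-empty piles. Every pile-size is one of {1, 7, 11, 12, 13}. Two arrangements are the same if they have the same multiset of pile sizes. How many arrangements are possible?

Listing the qualifying partitions of 19:
13 + 1 + 1 + 1 + 1 + 1 + 1
12 + 7
12 + 1 + 1 + 1 + 1 + 1 + 1 + 1
11 + 7 + 1
11 + 1 + 1 + 1 + 1 + 1 + 1 + 1 + 1
7 + 7 + 1 + 1 + 1 + 1 + 1
7 + 1 + 1 + 1 + 1 + 1 + 1 + 1 + 1 + 1 + 1 + 1 + 1
1 + 1 + 1 + 1 + 1 + 1 + 1 + 1 + 1 + 1 + 1 + 1 + 1 + 1 + 1 + 1 + 1 + 1 + 1
Counting gives 8.

8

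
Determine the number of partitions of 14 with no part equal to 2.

58

A partial list (first 12 by largest part):
14
1 + 13
1 + 1 + 12
3 + 11
1 + 1 + 1 + 11
4 + 10
1 + 3 + 10
1 + 1 + 1 + 1 + 10
5 + 9
1 + 4 + 9
1 + 1 + 3 + 9
1 + 1 + 1 + 1 + 1 + 9
…and 46 more, for 58 total.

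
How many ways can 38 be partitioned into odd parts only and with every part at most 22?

788

There are 788 such partitions.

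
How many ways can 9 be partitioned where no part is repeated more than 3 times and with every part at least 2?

8

Enumerating:
9
7,2
6,3
5,4
5,2,2
4,3,2
3,3,3
3,2,2,2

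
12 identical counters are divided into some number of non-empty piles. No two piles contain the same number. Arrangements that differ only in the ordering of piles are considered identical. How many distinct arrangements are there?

The partitions of 12 that satisfy the conditions:
12
11, 1
10, 2
9, 3
9, 2, 1
8, 4
8, 3, 1
7, 5
7, 4, 1
7, 3, 2
6, 5, 1
6, 4, 2
6, 3, 2, 1
5, 4, 3
5, 4, 2, 1

15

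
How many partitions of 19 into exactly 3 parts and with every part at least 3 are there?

14

They are:
13+3+3
12+4+3
11+5+3
11+4+4
10+6+3
10+5+4
9+7+3
9+6+4
9+5+5
8+8+3
8+7+4
8+6+5
7+7+5
7+6+6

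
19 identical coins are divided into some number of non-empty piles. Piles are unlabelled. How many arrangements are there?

490

Direct enumeration gives 490 partitions.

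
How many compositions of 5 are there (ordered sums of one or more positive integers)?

16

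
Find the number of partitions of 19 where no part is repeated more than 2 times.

163

There are 163 such partitions.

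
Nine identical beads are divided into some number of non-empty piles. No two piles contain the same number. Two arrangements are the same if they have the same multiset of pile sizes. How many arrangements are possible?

Listing the qualifying partitions of 9:
9
8 + 1
7 + 2
6 + 3
6 + 2 + 1
5 + 4
5 + 3 + 1
4 + 3 + 2
Counting gives 8.

8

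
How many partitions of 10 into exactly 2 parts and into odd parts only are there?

3

The partitions of 10 that satisfy the conditions:
9, 1
7, 3
5, 5
That's 3 in total.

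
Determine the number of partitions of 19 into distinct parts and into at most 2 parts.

Enumerating:
19
1+18
2+17
3+16
4+15
5+14
6+13
7+12
8+11
9+10
That's 10 in total.

10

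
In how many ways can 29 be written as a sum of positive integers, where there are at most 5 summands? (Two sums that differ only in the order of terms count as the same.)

A full systematic count gives 603.

603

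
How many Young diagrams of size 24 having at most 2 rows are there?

The partitions of 24 that satisfy the conditions:
24
23 + 1
22 + 2
21 + 3
20 + 4
19 + 5
18 + 6
17 + 7
16 + 8
15 + 9
14 + 10
13 + 11
12 + 12
Counting gives 13.

13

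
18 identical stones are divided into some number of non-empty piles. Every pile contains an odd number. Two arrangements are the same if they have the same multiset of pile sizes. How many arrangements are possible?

46

A partial list (first 12 by largest part):
17,1
15,3
15,1,1,1
13,5
13,3,1,1
13,1,1,1,1,1
11,7
11,5,1,1
11,3,3,1
11,3,1,1,1,1
11,1,1,1,1,1,1,1
9,9
…and 34 more, for 46 total.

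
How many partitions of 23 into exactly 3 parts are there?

44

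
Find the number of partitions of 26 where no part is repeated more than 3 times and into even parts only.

A partial list (first 12 by largest part):
26
24, 2
22, 4
22, 2, 2
20, 6
20, 4, 2
20, 2, 2, 2
18, 8
18, 6, 2
18, 4, 4
18, 4, 2, 2
16, 10
…and 52 more, for 64 total.

64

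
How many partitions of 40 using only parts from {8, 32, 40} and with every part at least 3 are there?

3

They are:
40
32, 8
8, 8, 8, 8, 8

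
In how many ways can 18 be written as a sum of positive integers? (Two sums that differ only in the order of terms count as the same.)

385

Enumerating by decreasing first part gives 385 partitions in all.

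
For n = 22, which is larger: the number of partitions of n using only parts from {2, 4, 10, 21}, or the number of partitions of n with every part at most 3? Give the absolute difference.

41

Partitions of 22 using only parts from {2, 4, 10, 21}: 11.
Partitions of 22 with every part at most 3: 52.
|11 − 52| = 41.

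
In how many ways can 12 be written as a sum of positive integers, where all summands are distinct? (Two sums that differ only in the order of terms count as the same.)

15

They are:
12
1,11
2,10
3,9
1,2,9
4,8
1,3,8
5,7
1,4,7
2,3,7
1,5,6
2,4,6
1,2,3,6
3,4,5
1,2,4,5
Counting gives 15.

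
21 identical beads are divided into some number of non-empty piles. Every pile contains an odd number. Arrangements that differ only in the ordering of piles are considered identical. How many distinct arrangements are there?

76

Enumerating by decreasing first part gives 76 partitions in all.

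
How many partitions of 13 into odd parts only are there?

18

They are:
13
1, 1, 11
1, 3, 9
1, 1, 1, 1, 9
1, 5, 7
3, 3, 7
1, 1, 1, 3, 7
1, 1, 1, 1, 1, 1, 7
3, 5, 5
1, 1, 1, 5, 5
1, 1, 3, 3, 5
1, 1, 1, 1, 1, 3, 5
1, 1, 1, 1, 1, 1, 1, 1, 5
1, 3, 3, 3, 3
1, 1, 1, 1, 3, 3, 3
1, 1, 1, 1, 1, 1, 1, 3, 3
1, 1, 1, 1, 1, 1, 1, 1, 1, 1, 3
1, 1, 1, 1, 1, 1, 1, 1, 1, 1, 1, 1, 1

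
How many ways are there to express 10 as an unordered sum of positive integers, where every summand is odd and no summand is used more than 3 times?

They are:
9,1
7,3
7,1,1,1
5,5
5,3,1,1
3,3,3,1
That's 6 in total.

6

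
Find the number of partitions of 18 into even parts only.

30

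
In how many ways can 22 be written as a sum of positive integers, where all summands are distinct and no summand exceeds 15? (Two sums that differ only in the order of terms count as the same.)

75

Enumerating by decreasing first part gives 75 partitions in all.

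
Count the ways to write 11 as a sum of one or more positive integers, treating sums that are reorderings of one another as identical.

56

There are too many to list fully; the first 12 (by largest part) are:
11
10,1
9,2
9,1,1
8,3
8,2,1
8,1,1,1
7,4
7,3,1
7,2,2
7,2,1,1
7,1,1,1,1
…and 44 more, for 56 total.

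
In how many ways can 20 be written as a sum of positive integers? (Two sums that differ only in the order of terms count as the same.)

627

Systematic enumeration (by largest part, then next-largest, …) yields 627.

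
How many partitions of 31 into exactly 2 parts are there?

15

The partitions of 31 that satisfy the conditions:
30, 1
29, 2
28, 3
27, 4
26, 5
25, 6
24, 7
23, 8
22, 9
21, 10
20, 11
19, 12
18, 13
17, 14
16, 15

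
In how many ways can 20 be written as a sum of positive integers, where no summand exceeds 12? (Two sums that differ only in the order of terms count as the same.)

582

A full systematic count gives 582.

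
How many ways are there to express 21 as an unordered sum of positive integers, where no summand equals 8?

691

Enumerating by decreasing first part gives 691 partitions in all.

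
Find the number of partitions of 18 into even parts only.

A partial list (first 12 by largest part):
18
2,16
4,14
2,2,14
6,12
2,4,12
2,2,2,12
8,10
2,6,10
4,4,10
2,2,4,10
2,2,2,2,10
…and 18 more, for 30 total.

30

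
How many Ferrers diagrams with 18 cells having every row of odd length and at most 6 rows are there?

There are too many to list fully; the first 12 (by largest part) are:
17,1
15,3
15,1,1,1
13,5
13,3,1,1
13,1,1,1,1,1
11,7
11,5,1,1
11,3,3,1
11,3,1,1,1,1
9,9
9,7,1,1
…and 15 more, for 27 total.

27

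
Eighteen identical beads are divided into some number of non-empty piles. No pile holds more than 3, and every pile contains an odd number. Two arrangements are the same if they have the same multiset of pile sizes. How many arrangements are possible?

7

Enumerating:
3 + 3 + 3 + 3 + 3 + 3
1 + 1 + 1 + 3 + 3 + 3 + 3 + 3
1 + 1 + 1 + 1 + 1 + 1 + 3 + 3 + 3 + 3
1 + 1 + 1 + 1 + 1 + 1 + 1 + 1 + 1 + 3 + 3 + 3
1 + 1 + 1 + 1 + 1 + 1 + 1 + 1 + 1 + 1 + 1 + 1 + 3 + 3
1 + 1 + 1 + 1 + 1 + 1 + 1 + 1 + 1 + 1 + 1 + 1 + 1 + 1 + 1 + 3
1 + 1 + 1 + 1 + 1 + 1 + 1 + 1 + 1 + 1 + 1 + 1 + 1 + 1 + 1 + 1 + 1 + 1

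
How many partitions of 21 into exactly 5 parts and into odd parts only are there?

Enumerating:
17, 1, 1, 1, 1
15, 3, 1, 1, 1
13, 5, 1, 1, 1
13, 3, 3, 1, 1
11, 7, 1, 1, 1
11, 5, 3, 1, 1
11, 3, 3, 3, 1
9, 9, 1, 1, 1
9, 7, 3, 1, 1
9, 5, 5, 1, 1
9, 5, 3, 3, 1
9, 3, 3, 3, 3
7, 7, 5, 1, 1
7, 7, 3, 3, 1
7, 5, 5, 3, 1
7, 5, 3, 3, 3
5, 5, 5, 5, 1
5, 5, 5, 3, 3

18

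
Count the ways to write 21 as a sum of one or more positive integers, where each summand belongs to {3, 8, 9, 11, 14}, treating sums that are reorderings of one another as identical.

Enumerating:
9 + 9 + 3
9 + 3 + 3 + 3 + 3
3 + 3 + 3 + 3 + 3 + 3 + 3

3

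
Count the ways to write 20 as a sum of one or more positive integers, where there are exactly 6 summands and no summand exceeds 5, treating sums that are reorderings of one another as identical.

The partitions of 20 that satisfy the conditions:
5 + 5 + 5 + 3 + 1 + 1
5 + 5 + 5 + 2 + 2 + 1
5 + 5 + 4 + 4 + 1 + 1
5 + 5 + 4 + 3 + 2 + 1
5 + 5 + 4 + 2 + 2 + 2
5 + 5 + 3 + 3 + 3 + 1
5 + 5 + 3 + 3 + 2 + 2
5 + 4 + 4 + 4 + 2 + 1
5 + 4 + 4 + 3 + 3 + 1
5 + 4 + 4 + 3 + 2 + 2
5 + 4 + 3 + 3 + 3 + 2
5 + 3 + 3 + 3 + 3 + 3
4 + 4 + 4 + 4 + 3 + 1
4 + 4 + 4 + 4 + 2 + 2
4 + 4 + 4 + 3 + 3 + 2
4 + 4 + 3 + 3 + 3 + 3
That's 16 in total.

16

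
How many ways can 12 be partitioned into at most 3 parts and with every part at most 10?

Enumerating:
2,10
1,1,10
3,9
1,2,9
4,8
1,3,8
2,2,8
5,7
1,4,7
2,3,7
6,6
1,5,6
2,4,6
3,3,6
2,5,5
3,4,5
4,4,4
That's 17 in total.

17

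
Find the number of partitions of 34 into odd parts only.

512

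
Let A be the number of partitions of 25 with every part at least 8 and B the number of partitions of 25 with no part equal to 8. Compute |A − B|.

1654

Partitions of 25 with every part at least 8: 7.
Partitions of 25 with no part equal to 8: 1661.
|7 − 1661| = 1654.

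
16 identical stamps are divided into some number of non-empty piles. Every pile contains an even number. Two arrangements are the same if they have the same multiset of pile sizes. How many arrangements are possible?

Enumerating:
16
14 + 2
12 + 4
12 + 2 + 2
10 + 6
10 + 4 + 2
10 + 2 + 2 + 2
8 + 8
8 + 6 + 2
8 + 4 + 4
8 + 4 + 2 + 2
8 + 2 + 2 + 2 + 2
6 + 6 + 4
6 + 6 + 2 + 2
6 + 4 + 4 + 2
6 + 4 + 2 + 2 + 2
6 + 2 + 2 + 2 + 2 + 2
4 + 4 + 4 + 4
4 + 4 + 4 + 2 + 2
4 + 4 + 2 + 2 + 2 + 2
4 + 2 + 2 + 2 + 2 + 2 + 2
2 + 2 + 2 + 2 + 2 + 2 + 2 + 2
That's 22 in total.

22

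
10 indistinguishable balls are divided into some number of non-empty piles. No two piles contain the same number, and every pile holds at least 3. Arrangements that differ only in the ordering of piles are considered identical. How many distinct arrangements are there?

Listing the qualifying partitions of 10:
10
7 + 3
6 + 4
Counting gives 3.

3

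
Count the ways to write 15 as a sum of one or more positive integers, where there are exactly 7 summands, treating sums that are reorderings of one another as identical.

21

They are:
9 + 1 + 1 + 1 + 1 + 1 + 1
8 + 2 + 1 + 1 + 1 + 1 + 1
7 + 3 + 1 + 1 + 1 + 1 + 1
7 + 2 + 2 + 1 + 1 + 1 + 1
6 + 4 + 1 + 1 + 1 + 1 + 1
6 + 3 + 2 + 1 + 1 + 1 + 1
6 + 2 + 2 + 2 + 1 + 1 + 1
5 + 5 + 1 + 1 + 1 + 1 + 1
5 + 4 + 2 + 1 + 1 + 1 + 1
5 + 3 + 3 + 1 + 1 + 1 + 1
5 + 3 + 2 + 2 + 1 + 1 + 1
5 + 2 + 2 + 2 + 2 + 1 + 1
4 + 4 + 3 + 1 + 1 + 1 + 1
4 + 4 + 2 + 2 + 1 + 1 + 1
4 + 3 + 3 + 2 + 1 + 1 + 1
4 + 3 + 2 + 2 + 2 + 1 + 1
4 + 2 + 2 + 2 + 2 + 2 + 1
3 + 3 + 3 + 3 + 1 + 1 + 1
3 + 3 + 3 + 2 + 2 + 1 + 1
3 + 3 + 2 + 2 + 2 + 2 + 1
3 + 2 + 2 + 2 + 2 + 2 + 2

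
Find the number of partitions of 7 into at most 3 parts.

Enumerating:
7
6, 1
5, 2
5, 1, 1
4, 3
4, 2, 1
3, 3, 1
3, 2, 2

8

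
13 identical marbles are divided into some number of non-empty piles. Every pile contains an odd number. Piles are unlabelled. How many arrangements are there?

They are:
13
11 + 1 + 1
9 + 3 + 1
9 + 1 + 1 + 1 + 1
7 + 5 + 1
7 + 3 + 3
7 + 3 + 1 + 1 + 1
7 + 1 + 1 + 1 + 1 + 1 + 1
5 + 5 + 3
5 + 5 + 1 + 1 + 1
5 + 3 + 3 + 1 + 1
5 + 3 + 1 + 1 + 1 + 1 + 1
5 + 1 + 1 + 1 + 1 + 1 + 1 + 1 + 1
3 + 3 + 3 + 3 + 1
3 + 3 + 3 + 1 + 1 + 1 + 1
3 + 3 + 1 + 1 + 1 + 1 + 1 + 1 + 1
3 + 1 + 1 + 1 + 1 + 1 + 1 + 1 + 1 + 1 + 1
1 + 1 + 1 + 1 + 1 + 1 + 1 + 1 + 1 + 1 + 1 + 1 + 1

18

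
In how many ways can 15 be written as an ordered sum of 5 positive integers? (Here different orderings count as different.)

Place 4 bars in the 14 internal gaps of a row of 15 dots: C(14,4) = 1001.

1001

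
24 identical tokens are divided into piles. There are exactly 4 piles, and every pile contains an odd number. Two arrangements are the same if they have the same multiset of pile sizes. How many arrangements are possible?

23

They are:
21,1,1,1
19,3,1,1
17,5,1,1
17,3,3,1
15,7,1,1
15,5,3,1
15,3,3,3
13,9,1,1
13,7,3,1
13,5,5,1
13,5,3,3
11,11,1,1
11,9,3,1
11,7,5,1
11,7,3,3
11,5,5,3
9,9,5,1
9,9,3,3
9,7,7,1
9,7,5,3
9,5,5,5
7,7,7,3
7,7,5,5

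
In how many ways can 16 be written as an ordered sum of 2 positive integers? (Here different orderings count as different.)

A composition of 16 into 2 positive parts is chosen by placing 1 dividers among the 15 gaps between 16 units: C(15,1) = 15.

15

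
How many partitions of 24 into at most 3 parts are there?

A partial list (first 12 by largest part):
24
23+1
22+2
22+1+1
21+3
21+2+1
20+4
20+3+1
20+2+2
19+5
19+4+1
19+3+2
…and 49 more, for 61 total.

61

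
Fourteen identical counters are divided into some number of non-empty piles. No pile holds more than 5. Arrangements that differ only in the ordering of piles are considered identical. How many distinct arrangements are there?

70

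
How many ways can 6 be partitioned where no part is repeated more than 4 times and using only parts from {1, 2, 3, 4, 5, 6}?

Listing the qualifying partitions of 6:
6
5 + 1
4 + 2
4 + 1 + 1
3 + 3
3 + 2 + 1
3 + 1 + 1 + 1
2 + 2 + 2
2 + 2 + 1 + 1
2 + 1 + 1 + 1 + 1

10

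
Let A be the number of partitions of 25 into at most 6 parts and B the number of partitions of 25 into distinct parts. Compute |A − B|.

Partitions of 25 into at most 6 parts: 612.
Partitions of 25 into distinct parts: 142.
|612 − 142| = 470.

470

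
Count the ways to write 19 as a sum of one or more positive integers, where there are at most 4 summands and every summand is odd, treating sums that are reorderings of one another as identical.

The partitions of 19 that satisfy the conditions:
19
17+1+1
15+3+1
13+5+1
13+3+3
11+7+1
11+5+3
9+9+1
9+7+3
9+5+5
7+7+5
That's 11 in total.

11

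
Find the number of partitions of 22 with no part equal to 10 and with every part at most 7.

Systematic enumeration (by largest part, then next-largest, …) yields 522.

522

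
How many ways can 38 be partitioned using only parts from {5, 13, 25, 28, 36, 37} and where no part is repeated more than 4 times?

They are:
28+5+5
25+13

2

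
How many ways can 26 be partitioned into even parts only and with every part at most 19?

94

Systematic enumeration (by largest part, then next-largest, …) yields 94.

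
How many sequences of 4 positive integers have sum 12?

By stars and bars with positive parts, the count is C(11,3) = 165.

165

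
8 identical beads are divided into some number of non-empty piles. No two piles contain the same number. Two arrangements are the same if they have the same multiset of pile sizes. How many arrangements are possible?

The partitions of 8 that satisfy the conditions:
8
7, 1
6, 2
5, 3
5, 2, 1
4, 3, 1
That's 6 in total.

6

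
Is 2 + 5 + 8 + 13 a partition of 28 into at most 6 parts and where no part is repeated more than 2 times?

Yes

The parts sum to 28, and the condition 'there are at most 6 summands' holds; the condition 'no summand is used more than 2 times' holds.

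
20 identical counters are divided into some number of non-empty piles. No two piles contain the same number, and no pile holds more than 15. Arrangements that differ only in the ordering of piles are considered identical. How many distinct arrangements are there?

57

A partial list (first 12 by largest part):
15 + 5
15 + 4 + 1
15 + 3 + 2
14 + 6
14 + 5 + 1
14 + 4 + 2
14 + 3 + 2 + 1
13 + 7
13 + 6 + 1
13 + 5 + 2
13 + 4 + 3
13 + 4 + 2 + 1
…and 45 more, for 57 total.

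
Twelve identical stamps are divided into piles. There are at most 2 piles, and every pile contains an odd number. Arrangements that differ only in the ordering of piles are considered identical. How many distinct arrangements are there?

They are:
1+11
3+9
5+7

3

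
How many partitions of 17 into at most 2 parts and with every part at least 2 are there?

Listing the qualifying partitions of 17:
17
15 + 2
14 + 3
13 + 4
12 + 5
11 + 6
10 + 7
9 + 8

8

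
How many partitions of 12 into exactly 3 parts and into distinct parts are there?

Enumerating:
9, 2, 1
8, 3, 1
7, 4, 1
7, 3, 2
6, 5, 1
6, 4, 2
5, 4, 3

7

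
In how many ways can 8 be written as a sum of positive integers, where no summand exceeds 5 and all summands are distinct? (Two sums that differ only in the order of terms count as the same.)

3

Enumerating:
5+3
5+2+1
4+3+1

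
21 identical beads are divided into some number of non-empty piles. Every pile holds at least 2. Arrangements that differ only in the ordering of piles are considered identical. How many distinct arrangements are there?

A full systematic count gives 165.

165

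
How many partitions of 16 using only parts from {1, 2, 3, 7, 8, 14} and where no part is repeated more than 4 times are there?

28

A partial list (first 12 by largest part):
14+2
14+1+1
8+8
8+7+1
8+3+3+2
8+3+3+1+1
8+3+2+2+1
8+3+2+1+1+1
8+2+2+2+2
8+2+2+2+1+1
8+2+2+1+1+1+1
7+7+2
…and 16 more, for 28 total.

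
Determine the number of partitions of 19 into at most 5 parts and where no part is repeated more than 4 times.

A full systematic count gives 164.

164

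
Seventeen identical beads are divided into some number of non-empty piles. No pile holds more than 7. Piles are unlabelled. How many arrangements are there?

Direct enumeration gives 201 partitions.

201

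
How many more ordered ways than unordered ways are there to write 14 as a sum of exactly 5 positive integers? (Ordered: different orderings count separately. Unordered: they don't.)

692

Compositions: C(13,4) = 715.
Partitions of 14 into exactly 5 parts: 23.
Difference: 715 − 23 = 692.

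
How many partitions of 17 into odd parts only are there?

There are too many to list fully; the first 12 (by largest part) are:
17
15+1+1
13+3+1
13+1+1+1+1
11+5+1
11+3+3
11+3+1+1+1
11+1+1+1+1+1+1
9+7+1
9+5+3
9+5+1+1+1
9+3+3+1+1
…and 26 more, for 38 total.

38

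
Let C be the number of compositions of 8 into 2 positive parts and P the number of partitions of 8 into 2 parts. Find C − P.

3

Ordered (compositions into 2 parts): C(7,1) = 7.
Partitions of 8 into exactly 2 parts: 4.
Difference: 7 − 4 = 3.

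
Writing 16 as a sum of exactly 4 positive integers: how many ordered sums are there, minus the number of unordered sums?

421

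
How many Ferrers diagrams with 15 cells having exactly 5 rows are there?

A partial list (first 12 by largest part):
11, 1, 1, 1, 1
10, 2, 1, 1, 1
9, 3, 1, 1, 1
9, 2, 2, 1, 1
8, 4, 1, 1, 1
8, 3, 2, 1, 1
8, 2, 2, 2, 1
7, 5, 1, 1, 1
7, 4, 2, 1, 1
7, 3, 3, 1, 1
7, 3, 2, 2, 1
7, 2, 2, 2, 2
…and 18 more, for 30 total.

30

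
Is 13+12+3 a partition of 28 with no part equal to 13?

The parts sum to 28, and the condition 'no summand equals 13' is violated.

No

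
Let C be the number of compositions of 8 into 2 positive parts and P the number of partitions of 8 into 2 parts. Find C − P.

3

Ordered (compositions into 2 parts): C(7,1) = 7.
Unordered (partitions into 2 parts): 4.
Difference: 7 − 4 = 3.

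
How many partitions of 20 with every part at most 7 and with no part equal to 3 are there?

163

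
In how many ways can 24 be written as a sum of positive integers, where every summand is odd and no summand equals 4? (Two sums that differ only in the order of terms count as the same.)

122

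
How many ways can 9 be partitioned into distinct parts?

8

Listing the qualifying partitions of 9:
9
8, 1
7, 2
6, 3
6, 2, 1
5, 4
5, 3, 1
4, 3, 2
That's 8 in total.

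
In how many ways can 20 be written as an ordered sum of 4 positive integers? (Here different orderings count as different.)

969

By stars and bars with positive parts, the count is C(19,3) = 969.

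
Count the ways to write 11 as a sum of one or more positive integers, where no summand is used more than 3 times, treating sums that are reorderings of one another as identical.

38

A partial list (first 12 by largest part):
11
10 + 1
9 + 2
9 + 1 + 1
8 + 3
8 + 2 + 1
8 + 1 + 1 + 1
7 + 4
7 + 3 + 1
7 + 2 + 2
7 + 2 + 1 + 1
6 + 5
…and 26 more, for 38 total.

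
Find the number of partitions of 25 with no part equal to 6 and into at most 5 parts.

283

Counting exhaustively, 283 partitions satisfy the conditions.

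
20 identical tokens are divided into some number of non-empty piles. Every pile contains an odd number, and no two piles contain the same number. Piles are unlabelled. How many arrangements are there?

Listing the qualifying partitions of 20:
19, 1
17, 3
15, 5
13, 7
11, 9
11, 5, 3, 1
9, 7, 3, 1
That's 7 in total.

7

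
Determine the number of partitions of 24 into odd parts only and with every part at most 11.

Counting exhaustively, 91 partitions satisfy the conditions.

91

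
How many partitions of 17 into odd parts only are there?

There are too many to list fully; the first 12 (by largest part) are:
17
15, 1, 1
13, 3, 1
13, 1, 1, 1, 1
11, 5, 1
11, 3, 3
11, 3, 1, 1, 1
11, 1, 1, 1, 1, 1, 1
9, 7, 1
9, 5, 3
9, 5, 1, 1, 1
9, 3, 3, 1, 1
…and 26 more, for 38 total.

38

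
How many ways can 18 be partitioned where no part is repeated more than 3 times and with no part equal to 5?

Systematic enumeration (by largest part, then next-largest, …) yields 144.

144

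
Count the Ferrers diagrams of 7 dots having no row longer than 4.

Listing the qualifying partitions of 7:
4, 3
4, 2, 1
4, 1, 1, 1
3, 3, 1
3, 2, 2
3, 2, 1, 1
3, 1, 1, 1, 1
2, 2, 2, 1
2, 2, 1, 1, 1
2, 1, 1, 1, 1, 1
1, 1, 1, 1, 1, 1, 1

11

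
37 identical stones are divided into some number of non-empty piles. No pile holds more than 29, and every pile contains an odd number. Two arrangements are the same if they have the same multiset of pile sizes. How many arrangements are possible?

Direct enumeration gives 752 partitions.

752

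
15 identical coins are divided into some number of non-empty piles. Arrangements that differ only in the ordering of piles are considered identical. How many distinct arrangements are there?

Systematic enumeration (by largest part, then next-largest, …) yields 176.

176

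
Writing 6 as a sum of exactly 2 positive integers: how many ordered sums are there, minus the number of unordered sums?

2

Compositions: C(5,1) = 5.
Unordered (partitions into 2 parts): 3.
Difference: 5 − 3 = 2.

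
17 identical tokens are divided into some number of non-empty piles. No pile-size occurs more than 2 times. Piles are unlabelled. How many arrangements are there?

108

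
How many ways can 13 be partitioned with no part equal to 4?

71

A full systematic count gives 71.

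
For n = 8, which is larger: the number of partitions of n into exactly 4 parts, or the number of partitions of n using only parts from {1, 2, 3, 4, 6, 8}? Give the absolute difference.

13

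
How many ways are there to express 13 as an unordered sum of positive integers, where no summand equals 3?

A partial list (first 12 by largest part):
13
12+1
11+2
11+1+1
10+2+1
10+1+1+1
9+4
9+2+2
9+2+1+1
9+1+1+1+1
8+5
8+4+1
…and 47 more, for 59 total.

59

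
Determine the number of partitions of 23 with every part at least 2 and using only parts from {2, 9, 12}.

Listing the qualifying partitions of 23:
2, 9, 12
2, 2, 2, 2, 2, 2, 2, 9
Counting gives 2.

2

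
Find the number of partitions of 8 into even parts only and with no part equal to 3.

The partitions of 8 that satisfy the conditions:
8
6, 2
4, 4
4, 2, 2
2, 2, 2, 2
Counting gives 5.

5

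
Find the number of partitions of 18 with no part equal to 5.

284

Systematic enumeration (by largest part, then next-largest, …) yields 284.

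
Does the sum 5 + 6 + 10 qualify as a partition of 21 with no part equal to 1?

The parts sum to 21, and the condition 'no summand equals 1' holds.

Yes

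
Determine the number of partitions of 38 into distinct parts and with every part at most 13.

A full systematic count gives 195.

195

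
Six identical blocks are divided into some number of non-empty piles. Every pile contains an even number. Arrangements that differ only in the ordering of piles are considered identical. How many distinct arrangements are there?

Enumerating:
6
4, 2
2, 2, 2

3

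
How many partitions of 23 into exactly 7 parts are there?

Enumerating by decreasing first part gives 164 partitions in all.

164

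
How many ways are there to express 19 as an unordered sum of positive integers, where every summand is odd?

There are too many to list fully; the first 12 (by largest part) are:
19
17+1+1
15+3+1
15+1+1+1+1
13+5+1
13+3+3
13+3+1+1+1
13+1+1+1+1+1+1
11+7+1
11+5+3
11+5+1+1+1
11+3+3+1+1
…and 42 more, for 54 total.

54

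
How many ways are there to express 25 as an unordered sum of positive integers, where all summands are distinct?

142

Direct enumeration gives 142 partitions.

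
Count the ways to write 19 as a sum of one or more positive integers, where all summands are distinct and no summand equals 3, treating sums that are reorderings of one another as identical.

34

A partial list (first 12 by largest part):
19
18, 1
17, 2
16, 2, 1
15, 4
14, 5
14, 4, 1
13, 6
13, 5, 1
13, 4, 2
12, 7
12, 6, 1
…and 22 more, for 34 total.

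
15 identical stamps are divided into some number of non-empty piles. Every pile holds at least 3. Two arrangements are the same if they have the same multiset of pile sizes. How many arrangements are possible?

17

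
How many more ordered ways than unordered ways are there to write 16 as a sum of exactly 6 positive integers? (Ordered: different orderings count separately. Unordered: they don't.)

2968

Compositions: C(15,5) = 3003.
Partitions of 16 into exactly 6 parts: 35.
Difference: 3003 − 35 = 2968.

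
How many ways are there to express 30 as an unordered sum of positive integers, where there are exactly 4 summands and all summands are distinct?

108

Direct enumeration gives 108 partitions.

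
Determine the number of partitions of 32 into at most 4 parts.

351

A full systematic count gives 351.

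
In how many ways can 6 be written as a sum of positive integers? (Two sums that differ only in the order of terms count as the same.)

Enumerating:
6
1,5
2,4
1,1,4
3,3
1,2,3
1,1,1,3
2,2,2
1,1,2,2
1,1,1,1,2
1,1,1,1,1,1

11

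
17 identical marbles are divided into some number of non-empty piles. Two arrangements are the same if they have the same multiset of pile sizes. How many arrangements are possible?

Direct enumeration gives 297 partitions.

297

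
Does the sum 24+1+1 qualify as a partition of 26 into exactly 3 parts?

The parts sum to 26, and the condition 'there are exactly 3 summands' holds.

Yes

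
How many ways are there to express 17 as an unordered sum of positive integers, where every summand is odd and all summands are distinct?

5

They are:
17
13 + 3 + 1
11 + 5 + 1
9 + 7 + 1
9 + 5 + 3
That's 5 in total.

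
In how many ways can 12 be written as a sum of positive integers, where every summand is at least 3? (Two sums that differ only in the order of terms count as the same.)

The partitions of 12 that satisfy the conditions:
12
9 + 3
8 + 4
7 + 5
6 + 6
6 + 3 + 3
5 + 4 + 3
4 + 4 + 4
3 + 3 + 3 + 3

9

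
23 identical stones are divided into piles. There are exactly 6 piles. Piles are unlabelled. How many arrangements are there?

163

There are 163 such partitions.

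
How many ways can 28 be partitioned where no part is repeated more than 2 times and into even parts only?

57

A partial list (first 12 by largest part):
28
26 + 2
24 + 4
24 + 2 + 2
22 + 6
22 + 4 + 2
20 + 8
20 + 6 + 2
20 + 4 + 4
20 + 4 + 2 + 2
18 + 10
18 + 8 + 2
…and 45 more, for 57 total.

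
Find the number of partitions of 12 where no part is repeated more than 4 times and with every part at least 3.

They are:
12
9 + 3
8 + 4
7 + 5
6 + 6
6 + 3 + 3
5 + 4 + 3
4 + 4 + 4
3 + 3 + 3 + 3

9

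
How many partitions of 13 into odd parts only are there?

18

Enumerating:
13
11, 1, 1
9, 3, 1
9, 1, 1, 1, 1
7, 5, 1
7, 3, 3
7, 3, 1, 1, 1
7, 1, 1, 1, 1, 1, 1
5, 5, 3
5, 5, 1, 1, 1
5, 3, 3, 1, 1
5, 3, 1, 1, 1, 1, 1
5, 1, 1, 1, 1, 1, 1, 1, 1
3, 3, 3, 3, 1
3, 3, 3, 1, 1, 1, 1
3, 3, 1, 1, 1, 1, 1, 1, 1
3, 1, 1, 1, 1, 1, 1, 1, 1, 1, 1
1, 1, 1, 1, 1, 1, 1, 1, 1, 1, 1, 1, 1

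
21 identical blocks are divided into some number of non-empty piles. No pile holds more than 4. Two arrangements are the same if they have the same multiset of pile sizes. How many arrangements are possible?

120

Direct enumeration gives 120 partitions.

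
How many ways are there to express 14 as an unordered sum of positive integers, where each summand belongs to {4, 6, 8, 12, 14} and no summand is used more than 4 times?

3

They are:
14
8,6
6,4,4
Counting gives 3.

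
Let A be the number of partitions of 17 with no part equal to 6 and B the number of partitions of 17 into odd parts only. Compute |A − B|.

203

Partitions of 17 with no part equal to 6: 241.
Partitions of 17 into odd parts only: 38.
|241 − 38| = 203.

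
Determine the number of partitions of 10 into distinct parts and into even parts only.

Enumerating:
10
8, 2
6, 4

3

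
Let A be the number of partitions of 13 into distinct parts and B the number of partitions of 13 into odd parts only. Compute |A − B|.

0

Partitions of 13 into distinct parts: 18.
Partitions of 13 into odd parts only: 18.
|18 − 18| = 0.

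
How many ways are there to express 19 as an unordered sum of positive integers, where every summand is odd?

54

There are too many to list fully; the first 12 (by largest part) are:
19
17+1+1
15+3+1
15+1+1+1+1
13+5+1
13+3+3
13+3+1+1+1
13+1+1+1+1+1+1
11+7+1
11+5+3
11+5+1+1+1
11+3+3+1+1
…and 42 more, for 54 total.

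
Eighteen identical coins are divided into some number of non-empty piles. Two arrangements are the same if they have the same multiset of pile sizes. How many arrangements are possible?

385

Enumerating by decreasing first part gives 385 partitions in all.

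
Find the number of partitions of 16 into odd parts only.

32

There are too many to list fully; the first 12 (by largest part) are:
15+1
13+3
13+1+1+1
11+5
11+3+1+1
11+1+1+1+1+1
9+7
9+5+1+1
9+3+3+1
9+3+1+1+1+1
9+1+1+1+1+1+1+1
7+7+1+1
…and 20 more, for 32 total.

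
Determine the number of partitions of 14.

135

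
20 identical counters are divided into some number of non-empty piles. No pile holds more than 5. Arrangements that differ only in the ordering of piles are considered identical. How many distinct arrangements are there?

192

Direct enumeration gives 192 partitions.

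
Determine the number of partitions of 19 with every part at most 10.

A full systematic count gives 423.

423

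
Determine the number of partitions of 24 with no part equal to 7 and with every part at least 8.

7

Enumerating:
24
16 + 8
15 + 9
14 + 10
13 + 11
12 + 12
8 + 8 + 8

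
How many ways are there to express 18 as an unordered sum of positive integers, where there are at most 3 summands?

37

There are too many to list fully; the first 12 (by largest part) are:
18
17, 1
16, 2
16, 1, 1
15, 3
15, 2, 1
14, 4
14, 3, 1
14, 2, 2
13, 5
13, 4, 1
13, 3, 2
…and 25 more, for 37 total.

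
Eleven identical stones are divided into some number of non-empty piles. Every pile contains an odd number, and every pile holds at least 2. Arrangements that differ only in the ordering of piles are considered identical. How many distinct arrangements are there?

The partitions of 11 that satisfy the conditions:
11
5,3,3
Counting gives 2.

2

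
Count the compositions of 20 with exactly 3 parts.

Place 2 bars in the 19 internal gaps of a row of 20 dots: C(19,2) = 171.

171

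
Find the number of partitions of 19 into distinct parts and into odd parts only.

6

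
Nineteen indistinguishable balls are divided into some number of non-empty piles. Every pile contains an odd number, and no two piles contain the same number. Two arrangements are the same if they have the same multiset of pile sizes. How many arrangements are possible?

6

The partitions of 19 that satisfy the conditions:
19
15,3,1
13,5,1
11,7,1
11,5,3
9,7,3
That's 6 in total.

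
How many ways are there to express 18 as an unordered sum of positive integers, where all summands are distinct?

46

There are too many to list fully; the first 12 (by largest part) are:
18
17, 1
16, 2
15, 3
15, 2, 1
14, 4
14, 3, 1
13, 5
13, 4, 1
13, 3, 2
12, 6
12, 5, 1
…and 34 more, for 46 total.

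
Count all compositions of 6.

32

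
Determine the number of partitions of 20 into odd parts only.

There are too many to list fully; the first 12 (by largest part) are:
19+1
17+3
17+1+1+1
15+5
15+3+1+1
15+1+1+1+1+1
13+7
13+5+1+1
13+3+3+1
13+3+1+1+1+1
13+1+1+1+1+1+1+1
11+9
…and 52 more, for 64 total.

64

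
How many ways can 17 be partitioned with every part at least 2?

66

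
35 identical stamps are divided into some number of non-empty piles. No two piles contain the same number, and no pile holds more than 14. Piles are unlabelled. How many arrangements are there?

231

Direct enumeration gives 231 partitions.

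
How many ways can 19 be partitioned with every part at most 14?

Enumerating by decreasing first part gives 478 partitions in all.

478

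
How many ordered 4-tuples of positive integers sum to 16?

455

Equivalently, choose which 3 of the 15 gaps become plus signs: C(15,3) = 455.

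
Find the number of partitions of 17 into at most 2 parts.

9

The partitions of 17 that satisfy the conditions:
17
16+1
15+2
14+3
13+4
12+5
11+6
10+7
9+8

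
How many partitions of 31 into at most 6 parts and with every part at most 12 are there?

608

Direct enumeration gives 608 partitions.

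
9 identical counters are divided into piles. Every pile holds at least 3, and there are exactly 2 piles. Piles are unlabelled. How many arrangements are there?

Listing the qualifying partitions of 9:
6,3
5,4
Counting gives 2.

2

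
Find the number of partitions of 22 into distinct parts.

There are 89 such partitions.

89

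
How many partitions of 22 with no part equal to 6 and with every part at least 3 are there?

52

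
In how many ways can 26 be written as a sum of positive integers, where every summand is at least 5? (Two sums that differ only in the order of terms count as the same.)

36

There are too many to list fully; the first 12 (by largest part) are:
26
21, 5
20, 6
19, 7
18, 8
17, 9
16, 10
16, 5, 5
15, 11
15, 6, 5
14, 12
14, 7, 5
…and 24 more, for 36 total.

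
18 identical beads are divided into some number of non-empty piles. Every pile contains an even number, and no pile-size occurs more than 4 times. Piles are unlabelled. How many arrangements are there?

They are:
18
2 + 16
4 + 14
2 + 2 + 14
6 + 12
2 + 4 + 12
2 + 2 + 2 + 12
8 + 10
2 + 6 + 10
4 + 4 + 10
2 + 2 + 4 + 10
2 + 2 + 2 + 2 + 10
2 + 8 + 8
4 + 6 + 8
2 + 2 + 6 + 8
2 + 4 + 4 + 8
2 + 2 + 2 + 4 + 8
6 + 6 + 6
2 + 4 + 6 + 6
2 + 2 + 2 + 6 + 6
4 + 4 + 4 + 6
2 + 2 + 4 + 4 + 6
2 + 2 + 2 + 2 + 4 + 6
2 + 4 + 4 + 4 + 4
2 + 2 + 2 + 4 + 4 + 4

25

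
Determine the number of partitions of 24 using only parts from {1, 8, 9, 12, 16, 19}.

Enumerating:
19, 1, 1, 1, 1, 1
16, 8
16, 1, 1, 1, 1, 1, 1, 1, 1
12, 12
12, 9, 1, 1, 1
12, 8, 1, 1, 1, 1
12, 1, 1, 1, 1, 1, 1, 1, 1, 1, 1, 1, 1
9, 9, 1, 1, 1, 1, 1, 1
9, 8, 1, 1, 1, 1, 1, 1, 1
9, 1, 1, 1, 1, 1, 1, 1, 1, 1, 1, 1, 1, 1, 1, 1
8, 8, 8
8, 8, 1, 1, 1, 1, 1, 1, 1, 1
8, 1, 1, 1, 1, 1, 1, 1, 1, 1, 1, 1, 1, 1, 1, 1, 1
1, 1, 1, 1, 1, 1, 1, 1, 1, 1, 1, 1, 1, 1, 1, 1, 1, 1, 1, 1, 1, 1, 1, 1
Counting gives 14.

14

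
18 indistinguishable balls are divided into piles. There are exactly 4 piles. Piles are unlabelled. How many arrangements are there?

47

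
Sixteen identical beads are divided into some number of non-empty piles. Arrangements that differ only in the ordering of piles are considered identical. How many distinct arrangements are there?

231

Enumerating by decreasing first part gives 231 partitions in all.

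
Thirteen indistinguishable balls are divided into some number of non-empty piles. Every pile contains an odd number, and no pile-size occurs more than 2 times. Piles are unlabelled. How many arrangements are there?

The partitions of 13 that satisfy the conditions:
13
1+1+11
1+3+9
1+5+7
3+3+7
3+5+5
1+1+3+3+5
That's 7 in total.

7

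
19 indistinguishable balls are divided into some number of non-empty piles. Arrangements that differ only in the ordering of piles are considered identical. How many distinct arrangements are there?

490

There are 490 such partitions.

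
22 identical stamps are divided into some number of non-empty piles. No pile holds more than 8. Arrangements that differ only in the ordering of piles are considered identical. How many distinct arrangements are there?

638

There are 638 such partitions.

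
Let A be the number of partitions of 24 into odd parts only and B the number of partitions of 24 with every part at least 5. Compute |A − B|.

96

Partitions of 24 into odd parts only: 122.
Partitions of 24 with every part at least 5: 26.
|122 − 26| = 96.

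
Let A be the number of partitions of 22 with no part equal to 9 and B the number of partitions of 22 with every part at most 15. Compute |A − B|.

71

Partitions of 22 with no part equal to 9: 901.
Partitions of 22 with every part at most 15: 972.
|901 − 972| = 71.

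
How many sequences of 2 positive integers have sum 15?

Equivalently, choose which 1 of the 14 gaps become plus signs: C(14,1) = 14.

14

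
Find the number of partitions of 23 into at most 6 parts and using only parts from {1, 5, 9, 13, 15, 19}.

5

Listing the qualifying partitions of 23:
19 + 1 + 1 + 1 + 1
15 + 5 + 1 + 1 + 1
13 + 9 + 1
13 + 5 + 5
9 + 9 + 5
Counting gives 5.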